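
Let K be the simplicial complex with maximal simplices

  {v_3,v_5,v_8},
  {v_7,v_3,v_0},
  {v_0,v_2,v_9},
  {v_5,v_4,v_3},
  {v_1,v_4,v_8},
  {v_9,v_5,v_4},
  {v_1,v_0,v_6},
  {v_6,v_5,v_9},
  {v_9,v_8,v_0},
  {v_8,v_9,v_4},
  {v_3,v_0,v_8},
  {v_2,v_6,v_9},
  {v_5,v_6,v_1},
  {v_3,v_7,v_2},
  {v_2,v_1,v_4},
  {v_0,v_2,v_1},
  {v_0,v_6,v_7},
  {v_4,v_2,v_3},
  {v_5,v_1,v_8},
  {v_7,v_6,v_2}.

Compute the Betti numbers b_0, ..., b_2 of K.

We work with the vertex ordering v_0 < v_1 < v_2 < v_3 < v_4 < v_5 < v_6 < v_7 < v_8 < v_9. The simplices of K, each written with vertices in increasing order, are:

  0-simplices (10): [v_0], [v_1], [v_2], [v_3], [v_4], [v_5], [v_6], [v_7], [v_8], [v_9]
  1-simplices (30): (30 of them)
  2-simplices (20): (20 of them)

so the chain groups are C_0 ≅ Z^10, C_1 ≅ Z^30, C_2 ≅ Z^20.

The boundary map ∂_1: C_1 → C_0 is given by ∂[p,q] = [q] − [p]. For instance
  ∂[v_0,v_8] = [v_8] − [v_0].
As a 10×30 matrix over Z this has rank 9, with invariant factors (1,1,1,1,1,1,1,1,1).

Boundary ∂_2: C_2 → C_1 sends each 2-simplex [p,q,r] to [q,r] − [p,r] + [p,q]. For instance
  ∂[v_4,v_8,v_9] = [v_8,v_9] − [v_4,v_9] + [v_4,v_8],
  ∂[v_2,v_6,v_9] = [v_6,v_9] − [v_2,v_9] + [v_2,v_6].
This gives a 30×20 integer matrix of rank 20; reducing to Smith normal form yields diagonal entries (1,1,1,1,1,1,1,1,1,1,1,1,1,1,1,1,1,1,1,2).

From H_k ≅ ker(∂_k) / im(∂_{k+1}) we obtain:

  H_0: rank C_0 − rank ∂_1 = 10 − 9 = 1, and the invariant factors of ∂_1 are all 1, so H_0 ≅ Z.
  H_1: rank ker ∂_1 − rank ∂_2 = (30 − 9) − 20 = 1, and ∂_2 has invariant factor 2 > 1, so H_1 ≅ Z ⊕ Z_2.
  H_2: rank ker ∂_2 − rank ∂_3 = (20 − 20) − 0 = 0, and there is no ∂_3, so H_2 ≅ 0.

As a check, the Euler characteristic is 10 − 30 + 20 = 0, which agrees with 1 − 1 + 0 = 0.

Hence the Betti numbers are b_0 = 1, b_1 = 1, b_2 = 0.

b_0 = 1, b_1 = 1, b_2 = 0.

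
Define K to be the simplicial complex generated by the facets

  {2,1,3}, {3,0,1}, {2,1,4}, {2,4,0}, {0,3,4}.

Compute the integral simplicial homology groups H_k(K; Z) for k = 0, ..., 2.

H_0 ≅ Z,  H_1 ≅ Z,  H_2 = 0.

We work with the vertex ordering 0 < 1 < 2 < 3 < 4. The simplices of K, each written with vertices in increasing order, are:

  0-simplices (5): [0], [1], [2], [3], [4]
  1-simplices (10): [0,1], [0,2], [0,3], [0,4], [1,2], [1,3], [1,4], [2,3], [2,4], [3,4]
  2-simplices (5): [0,1,3], [0,2,4], [0,3,4], [1,2,3], [1,2,4]

so the chain groups are C_0 ≅ Z^5, C_1 ≅ Z^10, C_2 ≅ Z^5.

Boundary ∂_1: C_1 → C_0 is given by ∂[p,q] = [q] − [p]. For instance
  ∂[3,4] = [4] − [3].
This gives a 5×10 integer matrix of rank 4; reducing to Smith normal form yields diagonal entries (1,1,1,1).

∂_2: C_2 → C_1 acts by ∂[p,q,r] = [q,r] − [p,r] + [p,q]. For instance
  ∂[0,1,3] = [1,3] − [0,3] + [0,1],
  ∂[0,2,4] = [2,4] − [0,4] + [0,2].
This gives a 10×5 integer matrix of rank 5; reducing to Smith normal form yields diagonal entries (1,1,1,1,1).

Now H_k = ker ∂_k / im ∂_{k+1}, so:

  H_0: rank C_0 − rank ∂_1 = 5 − 4 = 1, and the invariant factors of ∂_1 are all 1, so H_0 ≅ Z.
  H_1: rank ker ∂_1 − rank ∂_2 = (10 − 4) − 5 = 1, and the invariant factors of ∂_2 are all 1, so H_1 ≅ Z.
  H_2: rank ker ∂_2 − rank ∂_3 = (5 − 5) − 0 = 0, and there is no ∂_3, so H_2 ≅ 0.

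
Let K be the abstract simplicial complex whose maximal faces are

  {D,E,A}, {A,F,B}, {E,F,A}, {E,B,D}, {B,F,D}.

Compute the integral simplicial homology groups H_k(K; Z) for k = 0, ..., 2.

H_0 ≅ Z,  H_1 ≅ Z,  H_2 = 0.

K has 5 vertices, 10 edges, 5 triangles.
rank ∂_0 = 0, rank ∂_1 = 4 ⇒ b_0 = 5 − 0 − 4 = 1; all invariant factors of ∂_1 are 1 so no torsion. So H_0 ≅ Z.
rank ∂_1 = 4, rank ∂_2 = 5 ⇒ b_1 = 10 − 4 − 5 = 1; all invariant factors of ∂_2 are 1 so no torsion. So H_1 ≅ Z.
rank ∂_2 = 5, rank ∂_3 = 0 ⇒ b_2 = 5 − 5 − 0 = 0. So H_2 ≅ 0.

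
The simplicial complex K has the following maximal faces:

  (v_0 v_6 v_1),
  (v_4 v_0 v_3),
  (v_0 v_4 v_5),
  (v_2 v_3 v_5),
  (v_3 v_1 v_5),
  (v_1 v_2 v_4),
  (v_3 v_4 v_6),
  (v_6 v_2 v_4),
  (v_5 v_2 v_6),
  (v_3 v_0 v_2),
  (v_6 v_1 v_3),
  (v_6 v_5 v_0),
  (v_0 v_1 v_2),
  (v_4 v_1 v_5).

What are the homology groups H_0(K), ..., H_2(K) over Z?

H_0 = Z,  H_1 = Z^2,  H_2 = Z.

Fix the vertex order v_0 < v_1 < v_2 < v_3 < v_4 < v_5 < v_6 and write every simplex with vertices in increasing order. Then dim K = 2 and the simplices of K are:

  0-simplices (7): [v_0], [v_1], [v_2], [v_3], [v_4], [v_5], [v_6]
  1-simplices (21): (21 of them)
  2-simplices (14): (14 of them)

Hence C_0 ≅ Z^7, C_1 ≅ Z^21, C_2 ≅ Z^14.

Boundary ∂_1: C_1 → C_0 sends each edge [p,q] (with p < q) to q − p. For instance
  ∂[v_3,v_5] = [v_5] − [v_3].
This gives a 7×21 integer matrix of rank 6; reducing to Smith normal form yields diagonal entries (1,1,1,1,1,1).

∂_2: C_2 → C_1 maps a triangle to the signed sum of its edges. For instance
  ∂[v_0,v_4,v_5] = [v_4,v_5] − [v_0,v_5] + [v_0,v_4],
  ∂[v_3,v_4,v_6] = [v_4,v_6] − [v_3,v_6] + [v_3,v_4].
This gives a 21×14 integer matrix of rank 13; reducing to Smith normal form yields diagonal entries (1,1,1,1,1,1,1,1,1,1,1,1,1).

Reading off H_k = ker ∂_k / im ∂_{k+1}:

  H_0: rank C_0 − rank ∂_1 = 7 − 6 = 1, and the invariant factors of ∂_1 are all 1, so H_0 = Z.
  H_1: rank ker ∂_1 − rank ∂_2 = (21 − 6) − 13 = 2, and the invariant factors of ∂_2 are all 1, so H_1 = Z^2.
  H_2: rank ker ∂_2 − rank ∂_3 = (14 − 13) − 0 = 1, and there is no ∂_3, so H_2 = Z.

As a check, the Euler characteristic is 7 − 21 + 14 = 0, which agrees with 1 − 2 + 1 = 0.
(K is a triangulation of the torus T^2.)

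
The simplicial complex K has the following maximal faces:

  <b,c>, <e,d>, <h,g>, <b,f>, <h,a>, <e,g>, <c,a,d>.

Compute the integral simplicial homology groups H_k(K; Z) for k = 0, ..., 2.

H_0 = Z,  H_1 = Z,  H_2 = 0.

Order the vertices as a < b < c < d < e < f < g < h. Listing each simplex with vertices in this order, K has dimension 2 with simplices:

  0-simplices (8): a, b, c, d, e, f, g, h
  1-simplices (9): ac, ad, ah, bc, bf, cd, de, eg, gh
  2-simplices (1): acd

giving chain groups C_0 ≅ Z^8, C_1 ≅ Z^9, C_2 ≅ Z^1.

The boundary map ∂_1: C_1 → C_0 sends each edge [p,q] (with p < q) to q − p. For instance
  ∂cd = d − c.
As a 8×9 matrix over Z this has rank 7, with invariant factors (1,1,1,1,1,1,1).

The boundary map ∂_2: C_2 → C_1 sends each 2-simplex [p,q,r] to [q,r] − [p,r] + [p,q]. For instance
  ∂acd = cd − ad + ac.
The resulting 9×1 matrix has rank 1, and its Smith normal form has invariant factors (1).

Computing H_k = (kernel of ∂_k) / (image of ∂_{k+1}):

  H_0: rank C_0 − rank ∂_1 = 8 − 7 = 1, and the invariant factors of ∂_1 are all 1, so H_0 = Z.
  H_1: rank ker ∂_1 − rank ∂_2 = (9 − 7) − 1 = 1, and the invariant factors of ∂_2 are all 1, so H_1 = Z.
  H_2: rank ker ∂_2 − rank ∂_3 = (1 − 1) − 0 = 0, and there is no ∂_3, so H_2 = 0.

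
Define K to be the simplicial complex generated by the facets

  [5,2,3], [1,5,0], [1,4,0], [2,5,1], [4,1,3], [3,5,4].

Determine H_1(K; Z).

Order the vertices as 0 < 1 < 2 < 3 < 4 < 5. Listing each simplex with vertices in this order, K has dimension 2 with simplices:

  0-simplices (6): [0], [1], [2], [3], [4], [5]
  1-simplices (12): [0,1], [0,4], [0,5], [1,2], [1,3], [1,4], [1,5], [2,3], [2,5], [3,4], [3,5], [4,5]
  2-simplices (6): [0,1,4], [0,1,5], [1,2,5], [1,3,4], [2,3,5], [3,4,5]

giving chain groups C_0 ≅ Z^6, C_1 ≅ Z^12, C_2 ≅ Z^6.

Boundary ∂_1: C_1 → C_0 is given by ∂[p,q] = [q] − [p]. For instance
  ∂[3,4] = [4] − [3].
This gives a 6×12 integer matrix of rank 5; reducing to Smith normal form yields diagonal entries (1,1,1,1,1).

∂_2: C_2 → C_1 sends each 2-simplex [p,q,r] to [q,r] − [p,r] + [p,q]. For instance
  ∂[0,1,4] = [1,4] − [0,4] + [0,1],
  ∂[1,3,4] = [3,4] − [1,4] + [1,3].
The 12×6 boundary matrix has rank 6 and Smith normal form diag(1,1,1,1,1,1).

Computing H_k = (kernel of ∂_k) / (image of ∂_{k+1}):

  H_1: rank ker ∂_1 − rank ∂_2 = (12 − 5) − 6 = 1, and the invariant factors of ∂_2 are all 1, so H_1 = Z.

(K is a triangulation of the cylinder S^1 x I.)

H_1 ≅ Z.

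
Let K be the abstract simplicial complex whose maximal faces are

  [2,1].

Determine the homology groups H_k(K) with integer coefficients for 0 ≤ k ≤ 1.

Order the vertices as 1 < 2. Listing each simplex with vertices in this order, K has dimension 1 with simplices:

  0-simplices (2): [1], [2]
  1-simplices (1): [1,2]

so the chain groups are C_0 ≅ Z^2, C_1 ≅ Z^1.

The boundary map ∂_1: C_1 → C_0 is given by ∂[p,q] = [q] − [p]. For instance
  ∂[1,2] = [2] − [1].
The resulting 2×1 matrix has rank 1, and its Smith normal form has invariant factors (1).

Computing H_k = (kernel of ∂_k) / (image of ∂_{k+1}):

  H_0: rank C_0 − rank ∂_1 = 2 − 1 = 1, and the invariant factors of ∂_1 are all 1, so H_0 = Z.
  H_1: rank ker ∂_1 − rank ∂_2 = (1 − 1) − 0 = 0, and there is no ∂_2, so H_1 = 0.

H_0 ≅ Z,  H_1 = 0.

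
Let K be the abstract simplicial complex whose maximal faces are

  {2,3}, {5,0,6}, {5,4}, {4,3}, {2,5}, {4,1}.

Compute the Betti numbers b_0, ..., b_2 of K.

b_0 = 1, b_1 = 1, b_2 = 0.

We work with the vertex ordering 0 < 1 < 2 < 3 < 4 < 5 < 6. The simplices of K, each written with vertices in increasing order, are:

  0-simplices (7): [0], [1], [2], [3], [4], [5], [6]
  1-simplices (8): [0,5], [0,6], [1,4], [2,3], [2,5], [3,4], [4,5], [5,6]
  2-simplices (1): [0,5,6]

so the chain groups are C_0 ≅ Z^7, C_1 ≅ Z^8, C_2 ≅ Z^1.

The boundary map ∂_1: C_1 → C_0 maps an edge to its endpoints' difference, ∂[p,q] = q − p.
As a 7×8 matrix over Z this has rank 6, with invariant factors (1,1,1,1,1,1).

∂_2: C_2 → C_1 sends each 2-simplex [p,q,r] to [q,r] − [p,r] + [p,q]. For instance
  ∂[0,5,6] = [5,6] − [0,6] + [0,5].
This gives a 8×1 integer matrix of rank 1; reducing to Smith normal form yields diagonal entries (1).

From H_k ≅ ker(∂_k) / im(∂_{k+1}) we obtain:

  H_0: rank C_0 − rank ∂_1 = 7 − 6 = 1, and the invariant factors of ∂_1 are all 1, so H_0 = Z.
  H_1: rank ker ∂_1 − rank ∂_2 = (8 − 6) − 1 = 1, and the invariant factors of ∂_2 are all 1, so H_1 = Z.
  H_2: rank ker ∂_2 − rank ∂_3 = (1 − 1) − 0 = 0, and there is no ∂_3, so H_2 = 0.

As a check, the Euler characteristic is 7 − 8 + 1 = 0, which agrees with 1 − 1 + 0 = 0.

Hence the Betti numbers are b_0 = 1, b_1 = 1, b_2 = 0.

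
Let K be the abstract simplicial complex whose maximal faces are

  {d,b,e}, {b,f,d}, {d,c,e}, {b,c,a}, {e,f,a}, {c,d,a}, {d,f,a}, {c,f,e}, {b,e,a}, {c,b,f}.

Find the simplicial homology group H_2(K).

H_2 ≅ 0.

K has 6 vertices, 15 edges, 10 triangles.
rank ∂_2 = 10, rank ∂_3 = 0 ⇒ b_2 = 10 − 10 − 0 = 0. So H_2 = 0.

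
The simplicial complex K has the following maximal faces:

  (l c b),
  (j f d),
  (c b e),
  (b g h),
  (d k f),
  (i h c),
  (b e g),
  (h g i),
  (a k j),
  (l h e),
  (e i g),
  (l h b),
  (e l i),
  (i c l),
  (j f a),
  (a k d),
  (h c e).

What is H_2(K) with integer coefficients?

K has 12 vertices, 28 edges, 17 triangles.
rank ∂_2 = 17, rank ∂_3 = 0 ⇒ b_2 = 17 − 17 − 0 = 0. So H_2 ≅ 0.

H_2 ≅ 0.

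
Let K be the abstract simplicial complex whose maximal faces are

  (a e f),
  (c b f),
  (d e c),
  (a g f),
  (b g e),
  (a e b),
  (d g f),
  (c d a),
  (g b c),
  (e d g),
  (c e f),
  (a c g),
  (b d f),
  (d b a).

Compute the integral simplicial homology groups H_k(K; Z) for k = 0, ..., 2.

H_0 ≅ Z,  H_1 ≅ Z^2,  H_2 ≅ Z.

Fix the vertex order a < b < c < d < e < f < g and write every simplex with vertices in increasing order. Then dim K = 2 and the simplices of K are:

  0-simplices (7): a, b, c, d, e, f, g
  1-simplices (21): ab, ac, ad, ae, af, ag, bc, bd, be, bf, bg, cd, ce, cf, cg, de, df, dg, ef, eg, fg
  2-simplices (14): abd, abe, acd, acg, aef, afg, bcf, bcg, bdf, beg, cde, cef, deg, dfg

Hence C_0 ≅ Z^7, C_1 ≅ Z^21, C_2 ≅ Z^14.

The boundary map ∂_1: C_1 → C_0 maps an edge to its endpoints' difference, ∂[p,q] = q − p.
The resulting 7×21 matrix has rank 6, and its Smith normal form has invariant factors (1,1,1,1,1,1).

The boundary map ∂_2: C_2 → C_1 maps a triangle to the signed sum of its edges. For instance
  ∂aef = ef − af + ae,
  ∂cde = de − ce + cd.
The 21×14 boundary matrix has rank 13 and Smith normal form diag(1,1,1,1,1,1,1,1,1,1,1,1,1).

Now H_k = ker ∂_k / im ∂_{k+1}, so:

  H_0: rank C_0 − rank ∂_1 = 7 − 6 = 1, and the invariant factors of ∂_1 are all 1, so H_0 ≅ Z.
  H_1: rank ker ∂_1 − rank ∂_2 = (21 − 6) − 13 = 2, and the invariant factors of ∂_2 are all 1, so H_1 ≅ Z^2.
  H_2: rank ker ∂_2 − rank ∂_3 = (14 − 13) − 0 = 1, and there is no ∂_3, so H_2 ≅ Z.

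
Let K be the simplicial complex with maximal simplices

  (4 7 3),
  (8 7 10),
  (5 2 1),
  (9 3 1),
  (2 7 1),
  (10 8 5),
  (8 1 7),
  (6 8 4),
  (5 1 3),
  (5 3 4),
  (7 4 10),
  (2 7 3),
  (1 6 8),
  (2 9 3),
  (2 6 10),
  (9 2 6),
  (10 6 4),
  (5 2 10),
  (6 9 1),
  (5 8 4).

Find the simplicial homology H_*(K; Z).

Order the vertices as 1 < 2 < 3 < 4 < 5 < 6 < 7 < 8 < 9 < 10. Listing each simplex with vertices in this order, K has dimension 2 with simplices:

  0-simplices (10): [1], [2], [3], [4], [5], [6], [7], [8], [9], [10]
  1-simplices (30): (30 of them)
  2-simplices (20): (20 of them)

Hence C_0 ≅ Z^10, C_1 ≅ Z^30, C_2 ≅ Z^20.

∂_1: C_1 → C_0 sends each edge [p,q] (with p < q) to q − p.
As a 10×30 matrix over Z this has rank 9, with invariant factors (1,1,1,1,1,1,1,1,1).

Boundary ∂_2: C_2 → C_1 sends each 2-simplex [p,q,r] to [q,r] − [p,r] + [p,q]. For instance
  ∂[2,3,9] = [3,9] − [2,9] + [2,3],
  ∂[3,4,7] = [4,7] − [3,7] + [3,4].
As a 30×20 matrix over Z this has rank 20, with invariant factors (1,1,1,1,1,1,1,1,1,1,1,1,1,1,1,1,1,1,1,2).

Computing H_k = (kernel of ∂_k) / (image of ∂_{k+1}):

  H_0: rank C_0 − rank ∂_1 = 10 − 9 = 1, and the invariant factors of ∂_1 are all 1, so H_0 ≅ Z.
  H_1: rank ker ∂_1 − rank ∂_2 = (30 − 9) − 20 = 1, and ∂_2 has invariant factor 2 > 1, so H_1 ≅ Z ⊕ Z/2Z.
  H_2: rank ker ∂_2 − rank ∂_3 = (20 − 20) − 0 = 0, and there is no ∂_3, so H_2 ≅ 0.

As a check, the Euler characteristic is 10 − 30 + 20 = 0, which agrees with 1 − 1 + 0 = 0.

H_0 ≅ Z,  H_1 ≅ Z ⊕ Z/2Z,  H_2 = 0.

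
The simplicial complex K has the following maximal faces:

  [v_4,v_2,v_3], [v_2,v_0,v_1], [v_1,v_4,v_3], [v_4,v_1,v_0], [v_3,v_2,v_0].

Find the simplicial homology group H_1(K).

H_1 ≅ Z.

Fix the vertex order v_0 < v_1 < v_2 < v_3 < v_4 and write every simplex with vertices in increasing order. Then dim K = 2 and the simplices of K are:

  0-simplices (5): [v_0], [v_1], [v_2], [v_3], [v_4]
  1-simplices (10): [v_0,v_1], [v_0,v_2], [v_0,v_3], [v_0,v_4], [v_1,v_2], [v_1,v_3], [v_1,v_4], [v_2,v_3], [v_2,v_4], [v_3,v_4]
  2-simplices (5): [v_0,v_1,v_2], [v_0,v_1,v_4], [v_0,v_2,v_3], [v_1,v_3,v_4], [v_2,v_3,v_4]

Hence C_0 ≅ Z^5, C_1 ≅ Z^10, C_2 ≅ Z^5.

The boundary map ∂_1: C_1 → C_0 is given by ∂[p,q] = [q] − [p].
The resulting 5×10 matrix has rank 4, and its Smith normal form has invariant factors (1,1,1,1).

∂_2: C_2 → C_1 sends each 2-simplex [p,q,r] to [q,r] − [p,r] + [p,q]. For instance
  ∂[v_2,v_3,v_4] = [v_3,v_4] − [v_2,v_4] + [v_2,v_3],
  ∂[v_0,v_2,v_3] = [v_2,v_3] − [v_0,v_3] + [v_0,v_2].
The 10×5 boundary matrix has rank 5 and Smith normal form diag(1,1,1,1,1).

Computing H_k = (kernel of ∂_k) / (image of ∂_{k+1}):

  H_1: rank ker ∂_1 − rank ∂_2 = (10 − 4) − 5 = 1, and the invariant factors of ∂_2 are all 1, so H_1 ≅ Z.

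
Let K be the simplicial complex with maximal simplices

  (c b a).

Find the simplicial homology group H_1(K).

We work with the vertex ordering a < b < c. The simplices of K, each written with vertices in increasing order, are:

  0-simplices (3): a, b, c
  1-simplices (3): ab, ac, bc
  2-simplices (1): abc

so the chain groups are C_0 ≅ Z^3, C_1 ≅ Z^3, C_2 ≅ Z^1.

The boundary map ∂_1: C_1 → C_0 is given by ∂[p,q] = [q] − [p].
The resulting 3×3 matrix has rank 2, and its Smith normal form has invariant factors (1,1).

∂_2: C_2 → C_1 maps a triangle to the signed sum of its edges. For instance
  ∂abc = bc − ac + ab.
The resulting 3×1 matrix has rank 1, and its Smith normal form has invariant factors (1).

Reading off H_k = ker ∂_k / im ∂_{k+1}:

  H_1: rank ker ∂_1 − rank ∂_2 = (3 − 2) − 1 = 0, and the invariant factors of ∂_2 are all 1, so H_1 ≅ 0.

H_1 = 0.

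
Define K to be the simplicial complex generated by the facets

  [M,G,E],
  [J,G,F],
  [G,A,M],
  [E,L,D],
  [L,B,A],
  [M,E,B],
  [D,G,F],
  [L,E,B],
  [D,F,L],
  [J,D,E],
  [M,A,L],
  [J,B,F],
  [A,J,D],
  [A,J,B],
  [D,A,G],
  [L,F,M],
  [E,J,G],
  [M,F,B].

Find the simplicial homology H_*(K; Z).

H_0 ≅ Z,  H_1 ≅ Z ⊕ Z/2,  H_2 = 0.

Fix the vertex order A < B < D < E < F < G < J < L < M and write every simplex with vertices in increasing order. Then dim K = 2 and the simplices of K are:

  0-simplices (9): A, B, D, E, F, G, J, L, M
  1-simplices (27): AB, AD, AG, AJ, AL, AM, BE, BF, BJ, BL, BM, DE, DF, DG, DJ, DL, EG, EJ, EL, EM, FG, FJ, FL, FM, GJ, GM, LM
  2-simplices (18): ABJ, ABL, ADG, ADJ, AGM, ALM, BEL, BEM, BFJ, BFM, DEJ, DEL, DFG, DFL, EGJ, EGM, FGJ, FLM

so the chain groups are C_0 ≅ Z^9, C_1 ≅ Z^27, C_2 ≅ Z^18.

The boundary map ∂_1: C_1 → C_0 sends each edge [p,q] (with p < q) to q − p. For instance
  ∂DG = G − D.
This gives a 9×27 integer matrix of rank 8; reducing to Smith normal form yields diagonal entries (1,1,1,1,1,1,1,1).

Boundary ∂_2: C_2 → C_1 maps a triangle to the signed sum of its edges. For instance
  ∂DEJ = EJ − DJ + DE,
  ∂BFM = FM − BM + BF.
This gives a 27×18 integer matrix of rank 18; reducing to Smith normal form yields diagonal entries (1,1,1,1,1,1,1,1,1,1,1,1,1,1,1,1,1,2).

From H_k ≅ ker(∂_k) / im(∂_{k+1}) we obtain:

  H_0: rank C_0 − rank ∂_1 = 9 − 8 = 1, and the invariant factors of ∂_1 are all 1, so H_0 = Z.
  H_1: rank ker ∂_1 − rank ∂_2 = (27 − 8) − 18 = 1, and ∂_2 has invariant factor 2 > 1, so H_1 = Z ⊕ Z/2.
  H_2: rank ker ∂_2 − rank ∂_3 = (18 − 18) − 0 = 0, and there is no ∂_3, so H_2 = 0.

As a check, the Euler characteristic is 9 − 27 + 18 = 0, which agrees with 1 − 1 + 0 = 0.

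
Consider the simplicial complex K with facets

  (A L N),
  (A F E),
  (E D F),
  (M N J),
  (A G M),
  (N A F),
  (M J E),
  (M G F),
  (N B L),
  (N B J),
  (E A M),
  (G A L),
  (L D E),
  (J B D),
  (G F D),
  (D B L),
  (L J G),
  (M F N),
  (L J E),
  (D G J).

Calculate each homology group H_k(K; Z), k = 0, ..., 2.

K has 10 vertices, 30 edges, 20 triangles.
rank ∂_0 = 0, rank ∂_1 = 9 ⇒ b_0 = 10 − 0 − 9 = 1; all invariant factors of ∂_1 are 1 so no torsion. So H_0 ≅ Z.
rank ∂_1 = 9, rank ∂_2 = 20 ⇒ b_1 = 30 − 9 − 20 = 1; ∂_2 has invariant factor(s) [2] giving torsion. So H_1 ≅ Z ⊕ Z/2Z.
rank ∂_2 = 20, rank ∂_3 = 0 ⇒ b_2 = 20 − 20 − 0 = 0. So H_2 ≅ 0.

H_0 ≅ Z,  H_1 ≅ Z ⊕ Z/2Z,  H_2 = 0.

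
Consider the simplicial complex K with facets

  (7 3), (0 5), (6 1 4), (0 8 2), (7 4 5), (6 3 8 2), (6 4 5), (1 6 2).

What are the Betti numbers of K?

b_0 = 1, b_1 = 2, b_2 = 0, b_3 = 0.

K has 9 vertices, 18 edges, 9 triangles, 1 3-simplex.
rank ∂_0 = 0, rank ∂_1 = 8 ⇒ b_0 = 9 − 0 − 8 = 1; all invariant factors of ∂_1 are 1 so no torsion. So H_0 ≅ Z.
rank ∂_1 = 8, rank ∂_2 = 8 ⇒ b_1 = 18 − 8 − 8 = 2; all invariant factors of ∂_2 are 1 so no torsion. So H_1 ≅ Z^2.
rank ∂_2 = 8, rank ∂_3 = 1 ⇒ b_2 = 9 − 8 − 1 = 0; all invariant factors of ∂_3 are 1 so no torsion. So H_2 ≅ 0.
rank ∂_3 = 1, rank ∂_4 = 0 ⇒ b_3 = 1 − 1 − 0 = 0. So H_3 ≅ 0.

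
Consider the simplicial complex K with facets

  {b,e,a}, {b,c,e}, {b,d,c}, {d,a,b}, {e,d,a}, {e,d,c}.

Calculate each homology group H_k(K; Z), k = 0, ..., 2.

Take the total order a < b < c < d < e on the vertex set. Then K (dimension 2) consists of the simplices:

  0-simplices (5): a, b, c, d, e
  1-simplices (9): ab, ad, ae, bc, bd, be, cd, ce, de
  2-simplices (6): abd, abe, ade, bcd, bce, cde

giving chain groups C_0 ≅ Z^5, C_1 ≅ Z^9, C_2 ≅ Z^6.

The boundary map ∂_1: C_1 → C_0 maps an edge to its endpoints' difference, ∂[p,q] = q − p. For instance
  ∂ae = e − a.
As a 5×9 matrix over Z this has rank 4, with invariant factors (1,1,1,1).

The boundary map ∂_2: C_2 → C_1 sends each 2-simplex [p,q,r] to [q,r] − [p,r] + [p,q]. For instance
  ∂abd = bd − ad + ab,
  ∂abe = be − ae + ab.
This gives a 9×6 integer matrix of rank 5; reducing to Smith normal form yields diagonal entries (1,1,1,1,1).

From H_k ≅ ker(∂_k) / im(∂_{k+1}) we obtain:

  H_0: rank C_0 − rank ∂_1 = 5 − 4 = 1, and the invariant factors of ∂_1 are all 1, so H_0 = Z.
  H_1: rank ker ∂_1 − rank ∂_2 = (9 − 4) − 5 = 0, and the invariant factors of ∂_2 are all 1, so H_1 = 0.
  H_2: rank ker ∂_2 − rank ∂_3 = (6 − 5) − 0 = 1, and there is no ∂_3, so H_2 = Z.

As a check, the Euler characteristic is 5 − 9 + 6 = 2, which agrees with 1 − 0 + 1 = 2.

H_0 ≅ Z,  H_1 = 0,  H_2 ≅ Z.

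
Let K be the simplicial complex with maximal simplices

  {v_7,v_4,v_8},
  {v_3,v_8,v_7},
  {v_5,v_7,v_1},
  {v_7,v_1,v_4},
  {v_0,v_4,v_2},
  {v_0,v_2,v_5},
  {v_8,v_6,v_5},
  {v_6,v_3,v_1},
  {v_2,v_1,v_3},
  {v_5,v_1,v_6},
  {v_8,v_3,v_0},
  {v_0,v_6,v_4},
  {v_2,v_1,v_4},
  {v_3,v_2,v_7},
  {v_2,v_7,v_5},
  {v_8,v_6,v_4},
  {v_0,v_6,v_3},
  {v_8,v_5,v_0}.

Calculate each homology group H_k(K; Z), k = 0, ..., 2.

H_0 = Z,  H_1 = Z ⊕ Z/2Z,  H_2 = 0.

K has 9 vertices, 27 edges, 18 triangles.
rank ∂_0 = 0, rank ∂_1 = 8 ⇒ b_0 = 9 − 0 − 8 = 1; all invariant factors of ∂_1 are 1 so no torsion. So H_0 ≅ Z.
rank ∂_1 = 8, rank ∂_2 = 18 ⇒ b_1 = 27 − 8 − 18 = 1; ∂_2 has invariant factor(s) [2] giving torsion. So H_1 ≅ Z ⊕ Z/2Z.
rank ∂_2 = 18, rank ∂_3 = 0 ⇒ b_2 = 18 − 18 − 0 = 0. So H_2 ≅ 0.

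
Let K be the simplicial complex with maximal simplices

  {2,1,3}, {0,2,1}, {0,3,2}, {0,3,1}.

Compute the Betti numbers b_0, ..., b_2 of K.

We work with the vertex ordering 0 < 1 < 2 < 3. The simplices of K, each written with vertices in increasing order, are:

  0-simplices (4): [0], [1], [2], [3]
  1-simplices (6): [0,1], [0,2], [0,3], [1,2], [1,3], [2,3]
  2-simplices (4): [0,1,2], [0,1,3], [0,2,3], [1,2,3]

giving chain groups C_0 ≅ Z^4, C_1 ≅ Z^6, C_2 ≅ Z^4.

Boundary ∂_1: C_1 → C_0 is given by ∂[p,q] = [q] − [p].
The 4×6 boundary matrix has rank 3 and Smith normal form diag(1,1,1).

Boundary ∂_2: C_2 → C_1 sends each 2-simplex [p,q,r] to [q,r] − [p,r] + [p,q]. For instance
  ∂[0,1,2] = [1,2] − [0,2] + [0,1],
  ∂[0,1,3] = [1,3] − [0,3] + [0,1].
As a 6×4 matrix over Z this has rank 3, with invariant factors (1,1,1).

Now H_k = ker ∂_k / im ∂_{k+1}, so:

  H_0: rank C_0 − rank ∂_1 = 4 − 3 = 1, and the invariant factors of ∂_1 are all 1, so H_0 ≅ Z.
  H_1: rank ker ∂_1 − rank ∂_2 = (6 − 3) − 3 = 0, and the invariant factors of ∂_2 are all 1, so H_1 ≅ 0.
  H_2: rank ker ∂_2 − rank ∂_3 = (4 − 3) − 0 = 1, and there is no ∂_3, so H_2 ≅ Z.

Hence the Betti numbers are b_0 = 1, b_1 = 0, b_2 = 1.

b_0 = 1, b_1 = 0, b_2 = 1.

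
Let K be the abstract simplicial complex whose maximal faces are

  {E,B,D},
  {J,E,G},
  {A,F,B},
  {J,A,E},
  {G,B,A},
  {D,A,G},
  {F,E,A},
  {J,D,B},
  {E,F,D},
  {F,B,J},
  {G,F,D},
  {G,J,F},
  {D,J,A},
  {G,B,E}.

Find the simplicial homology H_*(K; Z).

H_0 ≅ Z,  H_1 ≅ Z^2,  H_2 ≅ Z.

We work with the vertex ordering A < B < D < E < F < G < J. The simplices of K, each written with vertices in increasing order, are:

  0-simplices (7): A, B, D, E, F, G, J
  1-simplices (21): AB, AD, AE, AF, AG, AJ, BD, BE, BF, BG, BJ, DE, DF, DG, DJ, EF, EG, EJ, FG, FJ, GJ
  2-simplices (14): ABF, ABG, ADG, ADJ, AEF, AEJ, BDE, BDJ, BEG, BFJ, DEF, DFG, EGJ, FGJ

so the chain groups are C_0 ≅ Z^7, C_1 ≅ Z^21, C_2 ≅ Z^14.

∂_1: C_1 → C_0 sends each edge [p,q] (with p < q) to q − p. For instance
  ∂EJ = J − E.
The 7×21 boundary matrix has rank 6 and Smith normal form diag(1,1,1,1,1,1).

∂_2: C_2 → C_1 maps a triangle to the signed sum of its edges. For instance
  ∂ADJ = DJ − AJ + AD,
  ∂DEF = EF − DF + DE.
The resulting 21×14 matrix has rank 13, and its Smith normal form has invariant factors (1,1,1,1,1,1,1,1,1,1,1,1,1).

Reading off H_k = ker ∂_k / im ∂_{k+1}:

  H_0: rank C_0 − rank ∂_1 = 7 − 6 = 1, and the invariant factors of ∂_1 are all 1, so H_0 = Z.
  H_1: rank ker ∂_1 − rank ∂_2 = (21 − 6) − 13 = 2, and the invariant factors of ∂_2 are all 1, so H_1 = Z^2.
  H_2: rank ker ∂_2 − rank ∂_3 = (14 − 13) − 0 = 1, and there is no ∂_3, so H_2 = Z.

(K is a triangulation of the torus T^2.)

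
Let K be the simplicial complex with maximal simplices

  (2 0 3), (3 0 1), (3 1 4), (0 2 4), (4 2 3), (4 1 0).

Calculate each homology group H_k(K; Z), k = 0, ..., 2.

H_0 = Z,  H_1 = 0,  H_2 = Z.

Take the total order 0 < 1 < 2 < 3 < 4 on the vertex set. Then K (dimension 2) consists of the simplices:

  0-simplices (5): [0], [1], [2], [3], [4]
  1-simplices (9): [0,1], [0,2], [0,3], [0,4], [1,3], [1,4], [2,3], [2,4], [3,4]
  2-simplices (6): [0,1,3], [0,1,4], [0,2,3], [0,2,4], [1,3,4], [2,3,4]

giving chain groups C_0 ≅ Z^5, C_1 ≅ Z^9, C_2 ≅ Z^6.

Boundary ∂_1: C_1 → C_0 is given by ∂[p,q] = [q] − [p]. For instance
  ∂[1,4] = [4] − [1].
The 5×9 boundary matrix has rank 4 and Smith normal form diag(1,1,1,1).

Boundary ∂_2: C_2 → C_1 maps a triangle to the signed sum of its edges. For instance
  ∂[1,3,4] = [3,4] − [1,4] + [1,3],
  ∂[0,2,3] = [2,3] − [0,3] + [0,2].
As a 9×6 matrix over Z this has rank 5, with invariant factors (1,1,1,1,1).

Now H_k = ker ∂_k / im ∂_{k+1}, so:

  H_0: rank C_0 − rank ∂_1 = 5 − 4 = 1, and the invariant factors of ∂_1 are all 1, so H_0 = Z.
  H_1: rank ker ∂_1 − rank ∂_2 = (9 − 4) − 5 = 0, and the invariant factors of ∂_2 are all 1, so H_1 = 0.
  H_2: rank ker ∂_2 − rank ∂_3 = (6 − 5) − 0 = 1, and there is no ∂_3, so H_2 = Z.

As a check, the Euler characteristic is 5 − 9 + 6 = 2, which agrees with 1 − 0 + 1 = 2.
(K is a triangulation of the 2-sphere S^2.)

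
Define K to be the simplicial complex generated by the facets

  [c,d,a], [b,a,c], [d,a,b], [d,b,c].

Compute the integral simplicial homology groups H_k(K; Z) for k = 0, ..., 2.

H_0 = Z,  H_1 = 0,  H_2 = Z.

Take the total order a < b < c < d on the vertex set. Then K (dimension 2) consists of the simplices:

  0-simplices (4): a, b, c, d
  1-simplices (6): ab, ac, ad, bc, bd, cd
  2-simplices (4): abc, abd, acd, bcd

giving chain groups C_0 ≅ Z^4, C_1 ≅ Z^6, C_2 ≅ Z^4.

∂_1: C_1 → C_0 is given by ∂[p,q] = [q] − [p]. For instance
  ∂bc = c − b.
This gives a 4×6 integer matrix of rank 3; reducing to Smith normal form yields diagonal entries (1,1,1).

Boundary ∂_2: C_2 → C_1 acts by ∂[p,q,r] = [q,r] − [p,r] + [p,q]. For instance
  ∂acd = cd − ad + ac,
  ∂abc = bc − ac + ab.
The 6×4 boundary matrix has rank 3 and Smith normal form diag(1,1,1).

Computing H_k = (kernel of ∂_k) / (image of ∂_{k+1}):

  H_0: rank C_0 − rank ∂_1 = 4 − 3 = 1, and the invariant factors of ∂_1 are all 1, so H_0 ≅ Z.
  H_1: rank ker ∂_1 − rank ∂_2 = (6 − 3) − 3 = 0, and the invariant factors of ∂_2 are all 1, so H_1 ≅ 0.
  H_2: rank ker ∂_2 − rank ∂_3 = (4 − 3) − 0 = 1, and there is no ∂_3, so H_2 ≅ Z.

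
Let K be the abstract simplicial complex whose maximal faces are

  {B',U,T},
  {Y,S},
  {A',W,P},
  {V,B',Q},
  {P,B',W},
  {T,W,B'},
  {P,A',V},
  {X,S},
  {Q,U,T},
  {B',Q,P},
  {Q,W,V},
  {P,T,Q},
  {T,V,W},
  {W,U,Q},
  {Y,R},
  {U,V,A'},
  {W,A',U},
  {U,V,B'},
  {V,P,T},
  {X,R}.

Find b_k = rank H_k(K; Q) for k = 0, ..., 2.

b_0 = 2, b_1 = 3, b_2 = 1.

Take the total order P < Q < R < S < T < U < V < W < X < Y < A' < B' on the vertex set. Then K (dimension 2) consists of the simplices:

  0-simplices (12): [P], [Q], [R], [S], [T], [U], [V], [W], [X], [Y], [A'], [B']
  1-simplices (28): (28 of them)
  2-simplices (16): [P,Q,T], [P,Q,B'], [P,T,V], [P,V,A'], [P,W,A'], [P,W,B'], [Q,T,U], [Q,U,W], [Q,V,W], [Q,V,B'], [T,U,B'], [T,V,W], [T,W,B'], [U,V,A'], [U,V,B'], [U,W,A']

giving chain groups C_0 ≅ Z^12, C_1 ≅ Z^28, C_2 ≅ Z^16.

Boundary ∂_1: C_1 → C_0 maps an edge to its endpoints' difference, ∂[p,q] = q − p. For instance
  ∂[P,A'] = [A'] − [P].
The 12×28 boundary matrix has rank 10 and Smith normal form diag(1,1,1,1,1,1,1,1,1,1).

∂_2: C_2 → C_1 maps a triangle to the signed sum of its edges. For instance
  ∂[T,U,B'] = [U,B'] − [T,B'] + [T,U],
  ∂[P,T,V] = [T,V] − [P,V] + [P,T].
The 28×16 boundary matrix has rank 15 and Smith normal form diag(1,1,1,1,1,1,1,1,1,1,1,1,1,1,1).

Reading off H_k = ker ∂_k / im ∂_{k+1}:

  H_0: rank C_0 − rank ∂_1 = 12 − 10 = 2, and the invariant factors of ∂_1 are all 1, so H_0 ≅ Z^2.
  H_1: rank ker ∂_1 − rank ∂_2 = (28 − 10) − 15 = 3, and the invariant factors of ∂_2 are all 1, so H_1 ≅ Z^3.
  H_2: rank ker ∂_2 − rank ∂_3 = (16 − 15) − 0 = 1, and there is no ∂_3, so H_2 ≅ Z.

As a check, the Euler characteristic is 12 − 28 + 16 = 0, which agrees with 2 − 3 + 1 = 0.

Hence the Betti numbers are b_0 = 2, b_1 = 3, b_2 = 1.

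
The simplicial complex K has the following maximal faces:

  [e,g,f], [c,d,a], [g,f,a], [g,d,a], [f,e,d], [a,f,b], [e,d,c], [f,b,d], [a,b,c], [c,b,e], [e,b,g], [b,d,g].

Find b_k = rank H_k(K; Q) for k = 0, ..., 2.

Fix the vertex order a < b < c < d < e < f < g and write every simplex with vertices in increasing order. Then dim K = 2 and the simplices of K are:

  0-simplices (7): a, b, c, d, e, f, g
  1-simplices (18): ab, ac, ad, af, ag, bc, bd, be, bf, bg, cd, ce, de, df, dg, ef, eg, fg
  2-simplices (12): abc, abf, acd, adg, afg, bce, bdf, bdg, beg, cde, def, efg

Hence C_0 ≅ Z^7, C_1 ≅ Z^18, C_2 ≅ Z^12.

Boundary ∂_1: C_1 → C_0 is given by ∂[p,q] = [q] − [p].
The resulting 7×18 matrix has rank 6, and its Smith normal form has invariant factors (1,1,1,1,1,1).

Boundary ∂_2: C_2 → C_1 maps a triangle to the signed sum of its edges. For instance
  ∂bdg = dg − bg + bd,
  ∂abc = bc − ac + ab.
This gives a 18×12 integer matrix of rank 12; reducing to Smith normal form yields diagonal entries (1,1,1,1,1,1,1,1,1,1,1,2).

From H_k ≅ ker(∂_k) / im(∂_{k+1}) we obtain:

  H_0: rank C_0 − rank ∂_1 = 7 − 6 = 1, and the invariant factors of ∂_1 are all 1, so H_0 = Z.
  H_1: rank ker ∂_1 − rank ∂_2 = (18 − 6) − 12 = 0, and ∂_2 has invariant factor 2 > 1, so H_1 = Z/2.
  H_2: rank ker ∂_2 − rank ∂_3 = (12 − 12) − 0 = 0, and there is no ∂_3, so H_2 = 0.

As a check, the Euler characteristic is 7 − 18 + 12 = 1, which agrees with 1 − 0 + 0 = 1.
(K is a triangulation of the real projective plane RP^2.)

Hence the Betti numbers are b_0 = 1, b_1 = 0, b_2 = 0.

b_0 = 1, b_1 = 0, b_2 = 0.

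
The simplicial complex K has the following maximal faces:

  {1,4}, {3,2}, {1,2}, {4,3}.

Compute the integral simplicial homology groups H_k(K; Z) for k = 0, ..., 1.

H_0 = Z,  H_1 = Z.

We work with the vertex ordering 1 < 2 < 3 < 4. The simplices of K, each written with vertices in increasing order, are:

  0-simplices (4): [1], [2], [3], [4]
  1-simplices (4): [1,2], [1,4], [2,3], [3,4]

giving chain groups C_0 ≅ Z^4, C_1 ≅ Z^4.

The boundary map ∂_1: C_1 → C_0 maps an edge to its endpoints' difference, ∂[p,q] = q − p. For instance
  ∂[1,2] = [2] − [1].
The 4×4 boundary matrix has rank 3 and Smith normal form diag(1,1,1).

From H_k ≅ ker(∂_k) / im(∂_{k+1}) we obtain:

  H_0: rank C_0 − rank ∂_1 = 4 − 3 = 1, and the invariant factors of ∂_1 are all 1, so H_0 = Z.
  H_1: rank ker ∂_1 − rank ∂_2 = (4 − 3) − 0 = 1, and there is no ∂_2, so H_1 = Z.

As a check, the Euler characteristic is 4 − 4 = 0, which agrees with 1 − 1 = 0.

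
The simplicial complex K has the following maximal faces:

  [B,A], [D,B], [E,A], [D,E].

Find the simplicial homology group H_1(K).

We work with the vertex ordering A < B < D < E. The simplices of K, each written with vertices in increasing order, are:

  0-simplices (4): A, B, D, E
  1-simplices (4): AB, AE, BD, DE

so the chain groups are C_0 ≅ Z^4, C_1 ≅ Z^4.

∂_1: C_1 → C_0 sends each edge [p,q] (with p < q) to q − p. For instance
  ∂AE = E − A.
The resulting 4×4 matrix has rank 3, and its Smith normal form has invariant factors (1,1,1).

Computing H_k = (kernel of ∂_k) / (image of ∂_{k+1}):

  H_1: rank ker ∂_1 − rank ∂_2 = (4 − 3) − 0 = 1, and there is no ∂_2, so H_1 = Z.

H_1 ≅ Z.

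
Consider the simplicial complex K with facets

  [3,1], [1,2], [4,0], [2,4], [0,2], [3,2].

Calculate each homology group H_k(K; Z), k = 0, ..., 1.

H_0 ≅ Z,  H_1 ≅ Z^2.

Fix the vertex order 0 < 1 < 2 < 3 < 4 and write every simplex with vertices in increasing order. Then dim K = 1 and the simplices of K are:

  0-simplices (5): [0], [1], [2], [3], [4]
  1-simplices (6): [0,2], [0,4], [1,2], [1,3], [2,3], [2,4]

giving chain groups C_0 ≅ Z^5, C_1 ≅ Z^6.

Boundary ∂_1: C_1 → C_0 is given by ∂[p,q] = [q] − [p]. For instance
  ∂[0,4] = [4] − [0].
As a 5×6 matrix over Z this has rank 4, with invariant factors (1,1,1,1).

Now H_k = ker ∂_k / im ∂_{k+1}, so:

  H_0: rank C_0 − rank ∂_1 = 5 − 4 = 1, and the invariant factors of ∂_1 are all 1, so H_0 ≅ Z.
  H_1: rank ker ∂_1 − rank ∂_2 = (6 − 4) − 0 = 2, and there is no ∂_2, so H_1 ≅ Z^2.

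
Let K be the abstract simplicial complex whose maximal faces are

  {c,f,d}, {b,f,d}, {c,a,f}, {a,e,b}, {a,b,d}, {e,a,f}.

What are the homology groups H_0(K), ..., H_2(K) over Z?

H_0 ≅ Z,  H_1 ≅ Z,  H_2 = 0.

K has 6 vertices, 12 edges, 6 triangles.
rank ∂_0 = 0, rank ∂_1 = 5 ⇒ b_0 = 6 − 0 − 5 = 1; all invariant factors of ∂_1 are 1 so no torsion. So H_0 ≅ Z.
rank ∂_1 = 5, rank ∂_2 = 6 ⇒ b_1 = 12 − 5 − 6 = 1; all invariant factors of ∂_2 are 1 so no torsion. So H_1 ≅ Z.
rank ∂_2 = 6, rank ∂_3 = 0 ⇒ b_2 = 6 − 6 − 0 = 0. So H_2 ≅ 0.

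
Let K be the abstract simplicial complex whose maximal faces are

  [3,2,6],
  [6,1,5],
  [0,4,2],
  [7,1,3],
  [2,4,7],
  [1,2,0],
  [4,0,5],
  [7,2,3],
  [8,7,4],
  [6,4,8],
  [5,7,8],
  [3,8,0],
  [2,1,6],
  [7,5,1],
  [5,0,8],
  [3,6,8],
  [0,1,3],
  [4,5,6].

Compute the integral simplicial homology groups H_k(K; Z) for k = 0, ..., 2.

We work with the vertex ordering 0 < 1 < 2 < 3 < 4 < 5 < 6 < 7 < 8. The simplices of K, each written with vertices in increasing order, are:

  0-simplices (9): [0], [1], [2], [3], [4], [5], [6], [7], [8]
  1-simplices (27): (27 of them)
  2-simplices (18): [0,1,2], [0,1,3], [0,2,4], [0,3,8], [0,4,5], [0,5,8], [1,2,6], [1,3,7], [1,5,6], [1,5,7], [2,3,6], [2,3,7], [2,4,7], [3,6,8], [4,5,6], [4,6,8], [4,7,8], [5,7,8]

giving chain groups C_0 ≅ Z^9, C_1 ≅ Z^27, C_2 ≅ Z^18.

Boundary ∂_1: C_1 → C_0 sends each edge [p,q] (with p < q) to q − p. For instance
  ∂[1,3] = [3] − [1].
As a 9×27 matrix over Z this has rank 8, with invariant factors (1,1,1,1,1,1,1,1).

Boundary ∂_2: C_2 → C_1 sends each 2-simplex [p,q,r] to [q,r] − [p,r] + [p,q]. For instance
  ∂[1,5,7] = [5,7] − [1,7] + [1,5],
  ∂[4,7,8] = [7,8] − [4,8] + [4,7].
The resulting 27×18 matrix has rank 18, and its Smith normal form has invariant factors (1,1,1,1,1,1,1,1,1,1,1,1,1,1,1,1,1,2).

From H_k ≅ ker(∂_k) / im(∂_{k+1}) we obtain:

  H_0: rank C_0 − rank ∂_1 = 9 − 8 = 1, and the invariant factors of ∂_1 are all 1, so H_0 ≅ Z.
  H_1: rank ker ∂_1 − rank ∂_2 = (27 − 8) − 18 = 1, and ∂_2 has invariant factor 2 > 1, so H_1 ≅ Z ⊕ Z/2Z.
  H_2: rank ker ∂_2 − rank ∂_3 = (18 − 18) − 0 = 0, and there is no ∂_3, so H_2 ≅ 0.

As a check, the Euler characteristic is 9 − 27 + 18 = 0, which agrees with 1 − 1 + 0 = 0.

H_0 ≅ Z,  H_1 ≅ Z ⊕ Z/2Z,  H_2 = 0.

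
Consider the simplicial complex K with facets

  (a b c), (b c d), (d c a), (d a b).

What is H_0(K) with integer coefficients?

H_0 ≅ Z.

Fix the vertex order a < b < c < d and write every simplex with vertices in increasing order. Then dim K = 2 and the simplices of K are:

  0-simplices (4): a, b, c, d
  1-simplices (6): ab, ac, ad, bc, bd, cd
  2-simplices (4): abc, abd, acd, bcd

Hence C_0 ≅ Z^4, C_1 ≅ Z^6, C_2 ≅ Z^4.

The boundary map ∂_1: C_1 → C_0 maps an edge to its endpoints' difference, ∂[p,q] = q − p. For instance
  ∂ac = c − a.
The resulting 4×6 matrix has rank 3, and its Smith normal form has invariant factors (1,1,1).

The boundary map ∂_2: C_2 → C_1 sends each 2-simplex [p,q,r] to [q,r] − [p,r] + [p,q]. For instance
  ∂bcd = cd − bd + bc,
  ∂abd = bd − ad + ab.
The resulting 6×4 matrix has rank 3, and its Smith normal form has invariant factors (1,1,1).

Computing H_k = (kernel of ∂_k) / (image of ∂_{k+1}):

  H_0: rank C_0 − rank ∂_1 = 4 − 3 = 1, and the invariant factors of ∂_1 are all 1, so H_0 = Z.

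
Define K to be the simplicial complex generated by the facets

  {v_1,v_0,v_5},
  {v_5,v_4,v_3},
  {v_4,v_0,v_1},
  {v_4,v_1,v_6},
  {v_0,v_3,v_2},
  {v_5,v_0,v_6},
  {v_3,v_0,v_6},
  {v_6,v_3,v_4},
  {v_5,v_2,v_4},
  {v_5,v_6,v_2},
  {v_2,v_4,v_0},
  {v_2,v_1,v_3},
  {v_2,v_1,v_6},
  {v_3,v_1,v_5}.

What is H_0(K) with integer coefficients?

Order the vertices as v_0 < v_1 < v_2 < v_3 < v_4 < v_5 < v_6. Listing each simplex with vertices in this order, K has dimension 2 with simplices:

  0-simplices (7): [v_0], [v_1], [v_2], [v_3], [v_4], [v_5], [v_6]
  1-simplices (21): (21 of them)
  2-simplices (14): (14 of them)

giving chain groups C_0 ≅ Z^7, C_1 ≅ Z^21, C_2 ≅ Z^14.

Boundary ∂_1: C_1 → C_0 is given by ∂[p,q] = [q] − [p]. For instance
  ∂[v_3,v_6] = [v_6] − [v_3].
As a 7×21 matrix over Z this has rank 6, with invariant factors (1,1,1,1,1,1).

Boundary ∂_2: C_2 → C_1 acts by ∂[p,q,r] = [q,r] − [p,r] + [p,q]. For instance
  ∂[v_0,v_1,v_5] = [v_1,v_5] − [v_0,v_5] + [v_0,v_1],
  ∂[v_1,v_3,v_5] = [v_3,v_5] − [v_1,v_5] + [v_1,v_3].
As a 21×14 matrix over Z this has rank 13, with invariant factors (1,1,1,1,1,1,1,1,1,1,1,1,1).

Computing H_k = (kernel of ∂_k) / (image of ∂_{k+1}):

  H_0: rank C_0 − rank ∂_1 = 7 − 6 = 1, and the invariant factors of ∂_1 are all 1, so H_0 = Z.

H_0 ≅ Z.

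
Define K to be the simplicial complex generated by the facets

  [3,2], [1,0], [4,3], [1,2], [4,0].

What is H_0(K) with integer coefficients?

H_0 ≅ Z.

Take the total order 0 < 1 < 2 < 3 < 4 on the vertex set. Then K (dimension 1) consists of the simplices:

  0-simplices (5): [0], [1], [2], [3], [4]
  1-simplices (5): [0,1], [0,4], [1,2], [2,3], [3,4]

giving chain groups C_0 ≅ Z^5, C_1 ≅ Z^5.

∂_1: C_1 → C_0 sends each edge [p,q] (with p < q) to q − p.
As a 5×5 matrix over Z this has rank 4, with invariant factors (1,1,1,1).

Computing H_k = (kernel of ∂_k) / (image of ∂_{k+1}):

  H_0: rank C_0 − rank ∂_1 = 5 − 4 = 1, and the invariant factors of ∂_1 are all 1, so H_0 = Z.

(K is a triangulation of the circle S^1.)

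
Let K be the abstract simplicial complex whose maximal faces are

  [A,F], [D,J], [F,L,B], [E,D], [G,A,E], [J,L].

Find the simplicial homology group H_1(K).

We work with the vertex ordering A < B < D < E < F < G < J < L. The simplices of K, each written with vertices in increasing order, are:

  0-simplices (8): A, B, D, E, F, G, J, L
  1-simplices (10): AE, AF, AG, BF, BL, DE, DJ, EG, FL, JL
  2-simplices (2): AEG, BFL

giving chain groups C_0 ≅ Z^8, C_1 ≅ Z^10, C_2 ≅ Z^2.

The boundary map ∂_1: C_1 → C_0 sends each edge [p,q] (with p < q) to q − p.
This gives a 8×10 integer matrix of rank 7; reducing to Smith normal form yields diagonal entries (1,1,1,1,1,1,1).

∂_2: C_2 → C_1 acts by ∂[p,q,r] = [q,r] − [p,r] + [p,q]. For instance
  ∂AEG = EG − AG + AE,
  ∂BFL = FL − BL + BF.
The resulting 10×2 matrix has rank 2, and its Smith normal form has invariant factors (1,1).

Reading off H_k = ker ∂_k / im ∂_{k+1}:

  H_1: rank ker ∂_1 − rank ∂_2 = (10 − 7) − 2 = 1, and the invariant factors of ∂_2 are all 1, so H_1 = Z.

H_1 ≅ Z.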